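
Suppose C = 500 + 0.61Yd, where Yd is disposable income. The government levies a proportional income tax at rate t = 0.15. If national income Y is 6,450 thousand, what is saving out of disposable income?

S = 1638.175

Yd = (1 − 0.15)(6450) = 0.85(6450) = 5482.5
C = 500 + 0.61(5482.5) = 500 + 3344.325 = 3844.325
S = Yd − C = 5482.5 − 3844.325 = 1638.175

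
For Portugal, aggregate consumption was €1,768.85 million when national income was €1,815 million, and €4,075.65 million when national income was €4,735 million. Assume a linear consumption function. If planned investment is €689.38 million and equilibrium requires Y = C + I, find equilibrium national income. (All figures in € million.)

MPC = (4075.65 − 1768.85)/(4735 − 1815) = 2306.8/2920 = 0.79
a = 1768.85 − 0.79(1815) = 335
Equilibrium: Y = 335 + 0.79Y + 689.38
0.21Y = 1024.38, so Y = 1024.38/0.21 = 4878

Y = 4878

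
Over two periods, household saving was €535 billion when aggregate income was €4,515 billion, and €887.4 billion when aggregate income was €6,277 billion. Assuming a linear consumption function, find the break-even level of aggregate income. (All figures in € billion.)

Y = 1840

MPS = ΔS/ΔY = (887.4 − 535)/(6277 − 4515) = 352.4/1762 = 0.2
MPC = 1 − MPS = 0.8
From S(4515) = 535: −a + 0.2(4515) = 535, so a = 903 − 535 = 368
Break-even (S = 0): Y = a/MPS = 368/0.2 = 1840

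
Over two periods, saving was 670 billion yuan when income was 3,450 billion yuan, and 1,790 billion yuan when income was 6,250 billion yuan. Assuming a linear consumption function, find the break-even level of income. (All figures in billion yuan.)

Y = 1775

MPS = ΔS/ΔY = (1790 − 670)/(6250 − 3450) = 1120/2800 = 0.4
MPC = 1 − MPS = 0.6
From S(3450) = 670: −a + 0.4(3450) = 670, so a = 1380 − 670 = 710
Break-even (S = 0): Y = a/MPS = 710/0.4 = 1775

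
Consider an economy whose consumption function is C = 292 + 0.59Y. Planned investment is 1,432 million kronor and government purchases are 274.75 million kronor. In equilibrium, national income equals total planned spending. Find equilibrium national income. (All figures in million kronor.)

Y = 4875

Y = C + I + G = 292 + 0.59Y + 1432 + 274.75
Y − 0.59Y = 1998.75
0.41Y = 1998.75, so Y = 1998.75/0.41 = 4875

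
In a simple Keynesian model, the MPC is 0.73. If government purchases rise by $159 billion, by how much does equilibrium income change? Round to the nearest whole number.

ΔY ≈ 589

The multiplier is 1/(1 − MPC) = 1/0.27.
ΔY = 159/0.27 = 588.89 ≈ 589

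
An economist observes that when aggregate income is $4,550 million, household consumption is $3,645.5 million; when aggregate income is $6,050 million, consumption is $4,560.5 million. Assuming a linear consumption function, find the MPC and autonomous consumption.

MPC = ΔC/ΔY = (4560.5 − 3645.5)/(6050 − 4550) = 915/1500 = 0.61
a = C − MPC·Y = 3645.5 − 0.61(4550) = 3645.5 − 2775.5 = 870

MPC = 0.61; a = 870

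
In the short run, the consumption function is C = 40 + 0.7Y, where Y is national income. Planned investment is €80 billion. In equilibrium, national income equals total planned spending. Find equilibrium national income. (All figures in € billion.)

Y = C + I = 40 + 0.7Y + 80
Y − 0.7Y = 120
0.3Y = 120, so Y = 120/0.3 = 400

Y = 400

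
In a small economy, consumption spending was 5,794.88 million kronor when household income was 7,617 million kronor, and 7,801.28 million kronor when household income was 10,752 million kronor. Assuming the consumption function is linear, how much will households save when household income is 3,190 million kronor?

MPC = (7801.28 − 5794.88)/(10752 − 7617) = 2006.4/3135 = 0.64
a = 5794.88 − 0.64(7617) = 5794.88 − 4874.88 = 920
C = 920 + 0.64(3190) = 2961.6
S = 3190 − 2961.6 = 228.4

S = 228.4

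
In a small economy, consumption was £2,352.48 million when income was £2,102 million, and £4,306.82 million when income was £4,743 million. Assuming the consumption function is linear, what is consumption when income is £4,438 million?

MPC = (4306.82 − 2352.48)/(4743 − 2102) = 1954.34/2641 = 0.74
a = 2352.48 − 0.74(2102) = 2352.48 − 1555.48 = 797
C = 797 + 0.74(4438) = 797 + 3284.12 = 4081.12

C = 4081.12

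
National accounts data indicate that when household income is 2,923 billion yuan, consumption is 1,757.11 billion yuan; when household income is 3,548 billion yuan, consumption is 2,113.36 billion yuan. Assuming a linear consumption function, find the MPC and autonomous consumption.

MPC = ΔC/ΔY = (2113.36 − 1757.11)/(3548 − 2923) = 356.25/625 = 0.57
a = C − MPC·Y = 1757.11 − 0.57(2923) = 1757.11 − 1666.11 = 91

MPC = 0.57; a = 91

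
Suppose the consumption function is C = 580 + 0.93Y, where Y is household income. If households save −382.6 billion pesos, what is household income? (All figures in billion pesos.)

Y = 2820

S = Y − C = -580 + 0.07Y
-580 + 0.07Y = -382.6, so 0.07Y = 197.4 and Y = 2820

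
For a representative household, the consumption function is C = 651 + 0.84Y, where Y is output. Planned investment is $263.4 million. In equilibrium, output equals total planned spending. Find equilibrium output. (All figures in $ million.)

Y = C + I = 651 + 0.84Y + 263.4
Y − 0.84Y = 914.4
0.16Y = 914.4, so Y = 914.4/0.16 = 5715

Y = 5715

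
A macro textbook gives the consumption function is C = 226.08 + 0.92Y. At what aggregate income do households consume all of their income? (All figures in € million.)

At break-even, C = Y: 226.08 + 0.92Y = Y
0.08Y = 226.08, so Y = 226.08/0.08 = 2826

Y = 2826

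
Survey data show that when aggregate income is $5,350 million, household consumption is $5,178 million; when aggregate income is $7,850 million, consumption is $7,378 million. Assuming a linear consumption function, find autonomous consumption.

MPC = ΔC/ΔY = (7378 − 5178)/(7850 − 5350) = 2200/2500 = 0.88
a = C − MPC·Y = 5178 − 0.88(5350) = 5178 − 4708 = 470

a = 470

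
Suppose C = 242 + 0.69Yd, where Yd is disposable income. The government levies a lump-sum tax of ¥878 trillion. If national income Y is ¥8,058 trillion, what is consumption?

Yd = Y − T = 8058 − 878 = 7180
C = 242 + 0.69(7180) = 242 + 4954.2 = 5196.2

C = 5196.2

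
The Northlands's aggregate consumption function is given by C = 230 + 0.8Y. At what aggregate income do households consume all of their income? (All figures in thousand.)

Y = 1150

At break-even, C = Y: 230 + 0.8Y = Y
0.2Y = 230, so Y = 230/0.2 = 1150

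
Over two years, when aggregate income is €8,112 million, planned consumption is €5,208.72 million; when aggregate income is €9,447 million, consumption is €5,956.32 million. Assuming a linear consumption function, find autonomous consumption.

a = 666

MPC = ΔC/ΔY = (5956.32 − 5208.72)/(9447 − 8112) = 747.6/1335 = 0.56
a = C − MPC·Y = 5208.72 − 0.56(8112) = 5208.72 − 4542.72 = 666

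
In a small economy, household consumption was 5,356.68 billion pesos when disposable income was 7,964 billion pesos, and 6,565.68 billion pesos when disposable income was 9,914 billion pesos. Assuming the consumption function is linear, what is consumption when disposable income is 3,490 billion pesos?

C = 2582.8

MPC = (6565.68 − 5356.68)/(9914 − 7964) = 1209/1950 = 0.62
a = 5356.68 − 0.62(7964) = 5356.68 − 4937.68 = 419
C = 419 + 0.62(3490) = 419 + 2163.8 = 2582.8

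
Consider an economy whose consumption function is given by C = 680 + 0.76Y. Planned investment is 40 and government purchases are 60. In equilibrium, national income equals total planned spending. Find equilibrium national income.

Y = C + I + G = 680 + 0.76Y + 40 + 60
Y − 0.76Y = 780
0.24Y = 780, so Y = 780/0.24 = 3250

Y = 3250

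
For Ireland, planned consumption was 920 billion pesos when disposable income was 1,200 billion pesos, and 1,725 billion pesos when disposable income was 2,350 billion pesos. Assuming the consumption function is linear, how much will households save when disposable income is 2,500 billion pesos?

MPC = (1725 − 920)/(2350 − 1200) = 805/1150 = 0.7
a = 920 − 0.7(1200) = 920 − 840 = 80
C = 80 + 0.7(2500) = 1830
S = 2500 − 1830 = 670

S = 670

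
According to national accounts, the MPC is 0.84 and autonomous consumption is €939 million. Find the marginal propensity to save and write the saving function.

MPS = 0.16; S = -939 + 0.16Y

MPS = 1 − MPC = 1 − 0.84 = 0.16
S = Y − C = -939 + 0.16Y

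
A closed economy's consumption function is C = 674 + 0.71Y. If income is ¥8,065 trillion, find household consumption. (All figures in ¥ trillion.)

C = 6400.15

C = 674 + 0.71(8065) = 674 + 5726.15 = 6400.15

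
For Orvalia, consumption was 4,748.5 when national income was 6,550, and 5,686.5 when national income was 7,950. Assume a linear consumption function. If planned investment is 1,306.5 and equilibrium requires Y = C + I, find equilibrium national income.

Y = 5050

MPC = (5686.5 − 4748.5)/(7950 − 6550) = 938/1400 = 0.67
a = 4748.5 − 0.67(6550) = 360
Equilibrium: Y = 360 + 0.67Y + 1306.5
0.33Y = 1666.5, so Y = 1666.5/0.33 = 5050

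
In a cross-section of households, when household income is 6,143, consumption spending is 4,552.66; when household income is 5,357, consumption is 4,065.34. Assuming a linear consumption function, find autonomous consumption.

a = 744

MPC = ΔC/ΔY = (4552.66 − 4065.34)/(6143 − 5357) = 487.32/786 = 0.62
a = C − MPC·Y = 4065.34 − 0.62(5357) = 4065.34 − 3321.34 = 744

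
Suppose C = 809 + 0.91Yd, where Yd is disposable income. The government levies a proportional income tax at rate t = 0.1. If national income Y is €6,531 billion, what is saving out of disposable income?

S = -279.989

Yd = (1 − 0.1)(6531) = 0.9(6531) = 5877.9
C = 809 + 0.91(5877.9) = 809 + 5348.889 = 6157.889
S = Yd − C = 5877.9 − 6157.889 = -279.989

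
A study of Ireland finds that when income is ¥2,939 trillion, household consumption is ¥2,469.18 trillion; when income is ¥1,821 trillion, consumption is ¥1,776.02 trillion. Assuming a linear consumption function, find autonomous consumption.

MPC = ΔC/ΔY = (2469.18 − 1776.02)/(2939 − 1821) = 693.16/1118 = 0.62
a = C − MPC·Y = 1776.02 − 0.62(1821) = 1776.02 − 1129.02 = 647

a = 647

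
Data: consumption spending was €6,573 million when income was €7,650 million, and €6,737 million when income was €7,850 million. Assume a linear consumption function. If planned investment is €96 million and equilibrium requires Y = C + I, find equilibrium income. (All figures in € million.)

MPC = (6737 − 6573)/(7850 − 7650) = 164/200 = 0.82
a = 6573 − 0.82(7650) = 300
Equilibrium: Y = 300 + 0.82Y + 96
0.18Y = 396, so Y = 396/0.18 = 2200

Y = 2200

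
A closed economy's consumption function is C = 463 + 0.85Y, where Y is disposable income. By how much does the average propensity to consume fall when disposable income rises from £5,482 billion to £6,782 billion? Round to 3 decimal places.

At Y = 5482: C = 463 + 0.85(5482) = 5122.7, APC = 5122.7/5482 = 0.9345
At Y = 6782: C = 6227.7, APC = 6227.7/6782 = 0.9183
Fall in APC = 0.9345 − 0.9183 = 0.0162 ≈ 0.016

ΔAPC = 0.016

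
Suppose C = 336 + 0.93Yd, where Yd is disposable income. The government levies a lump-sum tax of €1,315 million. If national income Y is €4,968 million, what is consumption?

Yd = Y − T = 4968 − 1315 = 3653
C = 336 + 0.93(3653) = 336 + 3397.29 = 3733.29

C = 3733.29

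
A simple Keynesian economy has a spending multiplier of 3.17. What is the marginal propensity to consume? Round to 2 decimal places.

MPC = 0.68

k = 1/(1 − MPC), so 1 − MPC = 1/k = 1/3.17 = 0.3155
MPC = 1 − 0.3155 = 0.68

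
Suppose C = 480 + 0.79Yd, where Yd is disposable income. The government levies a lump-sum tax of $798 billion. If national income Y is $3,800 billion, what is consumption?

Yd = Y − T = 3800 − 798 = 3002
C = 480 + 0.79(3002) = 480 + 2371.58 = 2851.58

C = 2851.58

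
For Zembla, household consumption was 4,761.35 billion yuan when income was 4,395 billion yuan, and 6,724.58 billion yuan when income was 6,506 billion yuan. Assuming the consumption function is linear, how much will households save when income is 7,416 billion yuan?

S = -154.88

MPC = (6724.58 − 4761.35)/(6506 − 4395) = 1963.23/2111 = 0.93
a = 4761.35 − 0.93(4395) = 4761.35 − 4087.35 = 674
C = 674 + 0.93(7416) = 7570.88
S = 7416 − 7570.88 = -154.88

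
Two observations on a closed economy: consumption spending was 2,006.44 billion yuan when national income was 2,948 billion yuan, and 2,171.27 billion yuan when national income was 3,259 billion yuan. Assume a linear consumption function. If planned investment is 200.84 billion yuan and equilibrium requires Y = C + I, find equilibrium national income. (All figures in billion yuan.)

MPC = (2171.27 − 2006.44)/(3259 − 2948) = 164.83/311 = 0.53
a = 2006.44 − 0.53(2948) = 444
Equilibrium: Y = 444 + 0.53Y + 200.84
0.47Y = 644.84, so Y = 644.84/0.47 = 1372

Y = 1372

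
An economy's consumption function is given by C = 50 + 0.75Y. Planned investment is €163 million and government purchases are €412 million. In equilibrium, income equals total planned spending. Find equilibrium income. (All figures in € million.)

Y = C + I + G = 50 + 0.75Y + 163 + 412
Y − 0.75Y = 625
0.25Y = 625, so Y = 625/0.25 = 2500

Y = 2500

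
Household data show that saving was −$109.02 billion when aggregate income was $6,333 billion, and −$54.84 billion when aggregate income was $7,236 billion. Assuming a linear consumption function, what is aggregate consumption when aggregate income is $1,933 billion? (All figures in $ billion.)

C = 2306.02

MPS = ΔS/ΔY = (-54.84 − (-109.02))/(7236 − 6333) = 54.18/903 = 0.06
MPC = 1 − MPS = 0.94
Autonomous saving = -109.02 − 0.06(6333) = -489, so a = 489
C = 489 + 0.94(1933) = 489 + 1817.02 = 2306.02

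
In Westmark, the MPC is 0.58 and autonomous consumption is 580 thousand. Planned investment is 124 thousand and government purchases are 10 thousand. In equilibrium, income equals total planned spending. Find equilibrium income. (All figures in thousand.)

Y = C + I + G = 580 + 0.58Y + 124 + 10
Y − 0.58Y = 714
0.42Y = 714, so Y = 714/0.42 = 1700

Y = 1700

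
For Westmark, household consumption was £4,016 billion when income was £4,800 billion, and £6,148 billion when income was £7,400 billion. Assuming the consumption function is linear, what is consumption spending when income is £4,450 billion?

C = 3729

MPC = (6148 − 4016)/(7400 − 4800) = 2132/2600 = 0.82
a = 4016 − 0.82(4800) = 4016 − 3936 = 80
C = 80 + 0.82(4450) = 80 + 3649 = 3729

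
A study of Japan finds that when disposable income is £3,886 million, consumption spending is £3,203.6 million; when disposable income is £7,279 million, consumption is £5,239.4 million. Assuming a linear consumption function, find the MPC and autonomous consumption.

MPC = ΔC/ΔY = (5239.4 − 3203.6)/(7279 − 3886) = 2035.8/3393 = 0.6
a = C − MPC·Y = 3203.6 − 0.6(3886) = 3203.6 − 2331.6 = 872

MPC = 0.6; a = 872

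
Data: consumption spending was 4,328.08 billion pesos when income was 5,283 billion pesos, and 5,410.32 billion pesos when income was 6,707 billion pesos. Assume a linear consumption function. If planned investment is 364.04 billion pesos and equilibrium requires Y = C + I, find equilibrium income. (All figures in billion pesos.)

Y = 2821

MPC = (5410.32 − 4328.08)/(6707 − 5283) = 1082.24/1424 = 0.76
a = 4328.08 − 0.76(5283) = 313
Equilibrium: Y = 313 + 0.76Y + 364.04
0.24Y = 677.04, so Y = 677.04/0.24 = 2821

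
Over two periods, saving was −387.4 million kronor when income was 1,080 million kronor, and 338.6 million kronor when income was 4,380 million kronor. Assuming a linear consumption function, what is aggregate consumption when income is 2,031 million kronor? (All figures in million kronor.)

MPS = ΔS/ΔY = (338.6 − (-387.4))/(4380 − 1080) = 726/3300 = 0.22
MPC = 1 − MPS = 0.78
Autonomous saving = -387.4 − 0.22(1080) = -625, so a = 625
C = 625 + 0.78(2031) = 625 + 1584.18 = 2209.18

C = 2209.18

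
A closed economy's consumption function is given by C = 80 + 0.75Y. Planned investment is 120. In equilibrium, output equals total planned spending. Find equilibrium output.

Y = C + I = 80 + 0.75Y + 120
Y − 0.75Y = 200
0.25Y = 200, so Y = 200/0.25 = 800

Y = 800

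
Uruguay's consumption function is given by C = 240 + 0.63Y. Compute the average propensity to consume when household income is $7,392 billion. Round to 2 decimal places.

C = 240 + 0.63(7392) = 4896.96
APC = C/Y = 4896.96/7392 = 0.66

APC = 0.66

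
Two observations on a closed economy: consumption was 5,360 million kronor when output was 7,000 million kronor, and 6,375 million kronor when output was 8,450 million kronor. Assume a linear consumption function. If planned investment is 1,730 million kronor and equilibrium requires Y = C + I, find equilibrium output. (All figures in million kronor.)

MPC = (6375 − 5360)/(8450 − 7000) = 1015/1450 = 0.7
a = 5360 − 0.7(7000) = 460
Equilibrium: Y = 460 + 0.7Y + 1730
0.3Y = 2190, so Y = 2190/0.3 = 7300

Y = 7300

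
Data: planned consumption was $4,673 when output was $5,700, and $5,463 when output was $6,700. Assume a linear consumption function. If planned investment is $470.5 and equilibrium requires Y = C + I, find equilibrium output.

MPC = (5463 − 4673)/(6700 − 5700) = 790/1000 = 0.79
a = 4673 − 0.79(5700) = 170
Equilibrium: Y = 170 + 0.79Y + 470.5
0.21Y = 640.5, so Y = 640.5/0.21 = 3050

Y = 3050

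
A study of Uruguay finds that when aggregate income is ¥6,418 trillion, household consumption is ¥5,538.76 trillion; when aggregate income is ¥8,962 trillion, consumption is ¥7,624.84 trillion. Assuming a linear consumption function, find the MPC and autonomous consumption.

MPC = ΔC/ΔY = (7624.84 − 5538.76)/(8962 − 6418) = 2086.08/2544 = 0.82
a = C − MPC·Y = 5538.76 − 0.82(6418) = 5538.76 − 5262.76 = 276

MPC = 0.82; a = 276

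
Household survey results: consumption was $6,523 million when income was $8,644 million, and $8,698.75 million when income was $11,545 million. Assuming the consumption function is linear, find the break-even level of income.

MPC = (8698.75 − 6523)/(11545 − 8644) = 2175.75/2901 = 0.75
a = 6523 − 0.75(8644) = 6523 − 6483 = 40
Break-even: Y = a/(1−MPC) = 40/0.25 = 160

Y = 160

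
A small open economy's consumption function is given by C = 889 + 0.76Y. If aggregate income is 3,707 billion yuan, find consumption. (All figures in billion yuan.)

C = 889 + 0.76(3707) = 889 + 2817.32 = 3706.32

C = 3706.32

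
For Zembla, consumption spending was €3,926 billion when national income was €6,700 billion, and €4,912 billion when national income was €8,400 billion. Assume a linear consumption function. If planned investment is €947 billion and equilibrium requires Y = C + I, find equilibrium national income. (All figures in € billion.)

Y = 2350

MPC = (4912 − 3926)/(8400 − 6700) = 986/1700 = 0.58
a = 3926 − 0.58(6700) = 40
Equilibrium: Y = 40 + 0.58Y + 947
0.42Y = 987, so Y = 987/0.42 = 2350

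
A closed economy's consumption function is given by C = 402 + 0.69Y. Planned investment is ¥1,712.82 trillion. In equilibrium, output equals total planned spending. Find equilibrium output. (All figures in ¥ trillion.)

Y = 6822

Y = C + I = 402 + 0.69Y + 1712.82
Y − 0.69Y = 2114.82
0.31Y = 2114.82, so Y = 2114.82/0.31 = 6822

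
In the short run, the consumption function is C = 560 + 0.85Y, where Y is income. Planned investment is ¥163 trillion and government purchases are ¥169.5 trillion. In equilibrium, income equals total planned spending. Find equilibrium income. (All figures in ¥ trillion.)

Y = 5950

Y = C + I + G = 560 + 0.85Y + 163 + 169.5
Y − 0.85Y = 892.5
0.15Y = 892.5, so Y = 892.5/0.15 = 5950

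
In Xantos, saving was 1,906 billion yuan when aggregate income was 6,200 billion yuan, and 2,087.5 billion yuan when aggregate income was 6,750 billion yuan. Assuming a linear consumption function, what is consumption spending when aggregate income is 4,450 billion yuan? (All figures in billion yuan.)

C = 3121.5

MPS = ΔS/ΔY = (2087.5 − 1906)/(6750 − 6200) = 181.5/550 = 0.33
MPC = 1 − MPS = 0.67
Autonomous saving = 1906 − 0.33(6200) = -140, so a = 140
C = 140 + 0.67(4450) = 140 + 2981.5 = 3121.5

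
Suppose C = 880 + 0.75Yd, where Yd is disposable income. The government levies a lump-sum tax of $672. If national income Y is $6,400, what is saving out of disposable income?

S = 552

Yd = Y − T = 6400 − 672 = 5728
C = 880 + 0.75(5728) = 880 + 4296 = 5176
S = Yd − C = 5728 − 5176 = 552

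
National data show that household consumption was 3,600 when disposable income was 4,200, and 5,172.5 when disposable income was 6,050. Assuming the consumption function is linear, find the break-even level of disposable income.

MPC = (5172.5 − 3600)/(6050 − 4200) = 1572.5/1850 = 0.85
a = 3600 − 0.85(4200) = 3600 − 3570 = 30
Break-even: Y = a/(1−MPC) = 30/0.15 = 200

Y = 200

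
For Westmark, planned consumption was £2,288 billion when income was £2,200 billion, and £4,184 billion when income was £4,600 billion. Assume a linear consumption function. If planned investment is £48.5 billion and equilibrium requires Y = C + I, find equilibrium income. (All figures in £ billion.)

MPC = (4184 − 2288)/(4600 − 2200) = 1896/2400 = 0.79
a = 2288 − 0.79(2200) = 550
Equilibrium: Y = 550 + 0.79Y + 48.5
0.21Y = 598.5, so Y = 598.5/0.21 = 2850

Y = 2850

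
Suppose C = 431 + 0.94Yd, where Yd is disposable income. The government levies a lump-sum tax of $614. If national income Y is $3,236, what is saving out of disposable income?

S = -273.68

Yd = Y − T = 3236 − 614 = 2622
C = 431 + 0.94(2622) = 431 + 2464.68 = 2895.68
S = Yd − C = 2622 − 2895.68 = -273.68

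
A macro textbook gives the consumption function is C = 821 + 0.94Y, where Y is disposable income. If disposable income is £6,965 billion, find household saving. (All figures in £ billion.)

C = 821 + 0.94(6965) = 821 + 6547.1 = 7368.1
S = Y − C = 6965 − 7368.1 = -403.1

S = -403.1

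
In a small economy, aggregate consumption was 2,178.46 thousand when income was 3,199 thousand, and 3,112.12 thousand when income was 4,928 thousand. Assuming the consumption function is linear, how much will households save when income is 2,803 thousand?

S = 838.38

MPC = (3112.12 − 2178.46)/(4928 − 3199) = 933.66/1729 = 0.54
a = 2178.46 − 0.54(3199) = 2178.46 − 1727.46 = 451
C = 451 + 0.54(2803) = 1964.62
S = 2803 − 1964.62 = 838.38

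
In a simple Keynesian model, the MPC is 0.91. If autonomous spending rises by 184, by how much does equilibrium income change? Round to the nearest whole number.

ΔY ≈ 2044

The multiplier is 1/(1 − MPC) = 1/0.09.
ΔY = 184/0.09 = 2044.44 ≈ 2044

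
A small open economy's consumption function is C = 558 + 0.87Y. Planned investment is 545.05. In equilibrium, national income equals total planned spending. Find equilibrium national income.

Y = 8485

Y = C + I = 558 + 0.87Y + 545.05
Y − 0.87Y = 1103.05
0.13Y = 1103.05, so Y = 1103.05/0.13 = 8485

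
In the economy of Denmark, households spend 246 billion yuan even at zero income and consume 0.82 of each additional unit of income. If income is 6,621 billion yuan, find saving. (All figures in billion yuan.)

C = 246 + 0.82(6621) = 246 + 5429.22 = 5675.22
S = Y − C = 6621 − 5675.22 = 945.78

S = 945.78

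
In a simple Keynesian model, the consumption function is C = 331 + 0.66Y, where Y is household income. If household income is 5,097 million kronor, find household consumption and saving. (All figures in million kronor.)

C = 3695.02; S = 1401.98

C = 331 + 0.66(5097) = 331 + 3364.02 = 3695.02
S = Y − C = 5097 − 3695.02 = 1401.98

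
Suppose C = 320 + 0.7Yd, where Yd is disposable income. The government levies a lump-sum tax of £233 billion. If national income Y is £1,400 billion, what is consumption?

Yd = Y − T = 1400 − 233 = 1167
C = 320 + 0.7(1167) = 320 + 816.9 = 1136.9

C = 1136.9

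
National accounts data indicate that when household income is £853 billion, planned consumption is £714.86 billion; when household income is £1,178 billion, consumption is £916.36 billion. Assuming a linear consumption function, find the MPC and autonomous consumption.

MPC = 0.62; a = 186

MPC = ΔC/ΔY = (916.36 − 714.86)/(1178 − 853) = 201.5/325 = 0.62
a = C − MPC·Y = 714.86 − 0.62(853) = 714.86 − 528.86 = 186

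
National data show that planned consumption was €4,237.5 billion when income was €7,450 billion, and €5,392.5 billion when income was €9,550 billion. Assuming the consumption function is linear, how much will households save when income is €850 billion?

S = 242.5

MPC = (5392.5 − 4237.5)/(9550 − 7450) = 1155/2100 = 0.55
a = 4237.5 − 0.55(7450) = 4237.5 − 4097.5 = 140
C = 140 + 0.55(850) = 607.5
S = 850 − 607.5 = 242.5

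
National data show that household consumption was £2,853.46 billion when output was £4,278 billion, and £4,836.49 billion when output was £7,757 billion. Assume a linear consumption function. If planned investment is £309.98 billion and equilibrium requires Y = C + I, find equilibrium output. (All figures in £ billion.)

Y = 1686

MPC = (4836.49 − 2853.46)/(7757 − 4278) = 1983.03/3479 = 0.57
a = 2853.46 − 0.57(4278) = 415
Equilibrium: Y = 415 + 0.57Y + 309.98
0.43Y = 724.98, so Y = 724.98/0.43 = 1686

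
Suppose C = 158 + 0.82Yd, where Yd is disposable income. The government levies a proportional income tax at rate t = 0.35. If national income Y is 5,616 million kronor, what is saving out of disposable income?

S = 499.072

Yd = (1 − 0.35)(5616) = 0.65(5616) = 3650.4
C = 158 + 0.82(3650.4) = 158 + 2993.328 = 3151.328
S = Yd − C = 3650.4 − 3151.328 = 499.072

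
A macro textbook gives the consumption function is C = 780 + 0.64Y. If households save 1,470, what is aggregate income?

Y = 6250

S = Y − C = -780 + 0.36Y
-780 + 0.36Y = 1470, so 0.36Y = 2250 and Y = 6250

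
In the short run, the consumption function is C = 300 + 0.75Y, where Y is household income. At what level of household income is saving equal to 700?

S = Y − C = -300 + 0.25Y
-300 + 0.25Y = 700, so 0.25Y = 1000 and Y = 4000

Y = 4000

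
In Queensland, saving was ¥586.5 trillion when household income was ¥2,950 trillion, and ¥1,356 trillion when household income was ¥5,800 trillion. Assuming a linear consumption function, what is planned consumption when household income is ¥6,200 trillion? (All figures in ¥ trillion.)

MPS = ΔS/ΔY = (1356 − 586.5)/(5800 − 2950) = 769.5/2850 = 0.27
MPC = 1 − MPS = 0.73
Autonomous saving = 586.5 − 0.27(2950) = -210, so a = 210
C = 210 + 0.73(6200) = 210 + 4526 = 4736

C = 4736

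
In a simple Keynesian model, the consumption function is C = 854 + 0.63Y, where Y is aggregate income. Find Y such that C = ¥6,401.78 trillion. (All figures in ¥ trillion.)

854 + 0.63Y = 6401.78
0.63Y = 5547.78, so Y = 5547.78/0.63 = 8806

Y = 8806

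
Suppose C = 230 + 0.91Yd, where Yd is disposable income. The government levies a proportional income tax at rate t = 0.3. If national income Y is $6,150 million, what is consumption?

Yd = (1 − 0.3)(6150) = 0.7(6150) = 4305
C = 230 + 0.91(4305) = 230 + 3917.55 = 4147.55

C = 4147.55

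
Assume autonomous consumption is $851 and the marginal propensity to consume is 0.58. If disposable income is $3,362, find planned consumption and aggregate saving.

C = 851 + 0.58(3362) = 851 + 1949.96 = 2800.96
S = Y − C = 3362 − 2800.96 = 561.04

C = 2800.96; S = 561.04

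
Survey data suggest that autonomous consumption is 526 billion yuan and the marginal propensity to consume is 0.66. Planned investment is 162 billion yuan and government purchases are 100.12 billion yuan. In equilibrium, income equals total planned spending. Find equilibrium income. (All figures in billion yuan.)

Y = C + I + G = 526 + 0.66Y + 162 + 100.12
Y − 0.66Y = 788.12
0.34Y = 788.12, so Y = 788.12/0.34 = 2318

Y = 2318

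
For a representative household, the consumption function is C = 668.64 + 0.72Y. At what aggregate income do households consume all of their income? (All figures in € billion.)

Y = 2388

At break-even, C = Y: 668.64 + 0.72Y = Y
0.28Y = 668.64, so Y = 668.64/0.28 = 2388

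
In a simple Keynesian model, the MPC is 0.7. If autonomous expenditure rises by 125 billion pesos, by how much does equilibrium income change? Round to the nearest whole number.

ΔY ≈ 417

The multiplier is 1/(1 − MPC) = 1/0.3.
ΔY = 125/0.3 = 416.67 ≈ 417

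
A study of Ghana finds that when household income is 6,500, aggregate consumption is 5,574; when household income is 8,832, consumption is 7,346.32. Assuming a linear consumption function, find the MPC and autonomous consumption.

MPC = ΔC/ΔY = (7346.32 − 5574)/(8832 − 6500) = 1772.32/2332 = 0.76
a = C − MPC·Y = 5574 − 0.76(6500) = 5574 − 4940 = 634

MPC = 0.76; a = 634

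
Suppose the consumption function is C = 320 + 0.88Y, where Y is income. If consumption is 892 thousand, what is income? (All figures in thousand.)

Y = 650

320 + 0.88Y = 892
0.88Y = 572, so Y = 572/0.88 = 650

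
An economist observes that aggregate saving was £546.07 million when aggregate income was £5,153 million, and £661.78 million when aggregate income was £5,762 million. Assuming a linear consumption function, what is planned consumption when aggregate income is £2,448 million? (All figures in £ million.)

C = 2415.88

MPS = ΔS/ΔY = (661.78 − 546.07)/(5762 − 5153) = 115.71/609 = 0.19
MPC = 1 − MPS = 0.81
Autonomous saving = 546.07 − 0.19(5153) = -433, so a = 433
C = 433 + 0.81(2448) = 433 + 1982.88 = 2415.88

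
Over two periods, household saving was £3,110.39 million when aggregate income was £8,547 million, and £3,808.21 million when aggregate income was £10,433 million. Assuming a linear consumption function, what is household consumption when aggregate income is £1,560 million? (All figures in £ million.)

MPS = ΔS/ΔY = (3808.21 − 3110.39)/(10433 − 8547) = 697.82/1886 = 0.37
MPC = 1 − MPS = 0.63
Autonomous saving = 3110.39 − 0.37(8547) = -52, so a = 52
C = 52 + 0.63(1560) = 52 + 982.8 = 1034.8

C = 1034.8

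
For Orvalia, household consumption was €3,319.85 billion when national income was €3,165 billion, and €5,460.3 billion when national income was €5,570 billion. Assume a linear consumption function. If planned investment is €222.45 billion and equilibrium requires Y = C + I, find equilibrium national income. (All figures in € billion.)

Y = 6595

MPC = (5460.3 − 3319.85)/(5570 − 3165) = 2140.45/2405 = 0.89
a = 3319.85 − 0.89(3165) = 503
Equilibrium: Y = 503 + 0.89Y + 222.45
0.11Y = 725.45, so Y = 725.45/0.11 = 6595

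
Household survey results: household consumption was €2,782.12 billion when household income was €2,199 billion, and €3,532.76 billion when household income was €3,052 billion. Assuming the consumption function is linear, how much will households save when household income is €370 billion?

MPC = (3532.76 − 2782.12)/(3052 − 2199) = 750.64/853 = 0.88
a = 2782.12 − 0.88(2199) = 2782.12 − 1935.12 = 847
C = 847 + 0.88(370) = 1172.6
S = 370 − 1172.6 = -802.6

S = -802.6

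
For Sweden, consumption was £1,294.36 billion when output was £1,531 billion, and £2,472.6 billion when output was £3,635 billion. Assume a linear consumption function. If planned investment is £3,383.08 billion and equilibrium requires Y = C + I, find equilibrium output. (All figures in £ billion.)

MPC = (2472.6 − 1294.36)/(3635 − 1531) = 1178.24/2104 = 0.56
a = 1294.36 − 0.56(1531) = 437
Equilibrium: Y = 437 + 0.56Y + 3383.08
0.44Y = 3820.08, so Y = 3820.08/0.44 = 8682

Y = 8682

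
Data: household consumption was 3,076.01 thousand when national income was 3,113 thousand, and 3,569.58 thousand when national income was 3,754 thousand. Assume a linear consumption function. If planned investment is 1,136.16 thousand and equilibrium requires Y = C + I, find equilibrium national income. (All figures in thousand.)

Y = 7892

MPC = (3569.58 − 3076.01)/(3754 − 3113) = 493.57/641 = 0.77
a = 3076.01 − 0.77(3113) = 679
Equilibrium: Y = 679 + 0.77Y + 1136.16
0.23Y = 1815.16, so Y = 1815.16/0.23 = 7892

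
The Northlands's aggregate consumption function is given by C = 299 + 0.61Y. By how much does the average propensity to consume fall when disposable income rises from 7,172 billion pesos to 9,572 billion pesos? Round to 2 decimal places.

ΔAPC = 0.01

At Y = 7172: C = 299 + 0.61(7172) = 4673.92, APC = 4673.92/7172 = 0.652
At Y = 9572: C = 6137.92, APC = 6137.92/9572 = 0.641
Fall in APC = 0.652 − 0.641 = 0.011 ≈ 0.01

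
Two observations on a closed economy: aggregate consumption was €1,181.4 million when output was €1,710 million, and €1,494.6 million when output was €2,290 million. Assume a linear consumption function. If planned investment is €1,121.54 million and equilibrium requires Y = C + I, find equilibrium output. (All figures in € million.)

Y = 2999

MPC = (1494.6 − 1181.4)/(2290 − 1710) = 313.2/580 = 0.54
a = 1181.4 − 0.54(1710) = 258
Equilibrium: Y = 258 + 0.54Y + 1121.54
0.46Y = 1379.54, so Y = 1379.54/0.46 = 2999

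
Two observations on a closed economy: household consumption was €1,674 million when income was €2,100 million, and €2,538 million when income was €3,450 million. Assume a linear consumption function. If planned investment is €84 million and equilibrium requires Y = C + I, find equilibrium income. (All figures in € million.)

Y = 1150

MPC = (2538 − 1674)/(3450 − 2100) = 864/1350 = 0.64
a = 1674 − 0.64(2100) = 330
Equilibrium: Y = 330 + 0.64Y + 84
0.36Y = 414, so Y = 414/0.36 = 1150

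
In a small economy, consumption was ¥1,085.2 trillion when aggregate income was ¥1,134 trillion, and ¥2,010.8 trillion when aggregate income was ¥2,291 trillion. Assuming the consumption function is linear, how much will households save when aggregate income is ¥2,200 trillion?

MPC = (2010.8 − 1085.2)/(2291 − 1134) = 925.6/1157 = 0.8
a = 1085.2 − 0.8(1134) = 1085.2 − 907.2 = 178
C = 178 + 0.8(2200) = 1938
S = 2200 − 1938 = 262

S = 262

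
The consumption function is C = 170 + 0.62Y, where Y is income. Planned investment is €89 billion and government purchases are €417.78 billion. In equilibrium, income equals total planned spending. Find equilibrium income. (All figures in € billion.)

Y = C + I + G = 170 + 0.62Y + 89 + 417.78
Y − 0.62Y = 676.78
0.38Y = 676.78, so Y = 676.78/0.38 = 1781

Y = 1781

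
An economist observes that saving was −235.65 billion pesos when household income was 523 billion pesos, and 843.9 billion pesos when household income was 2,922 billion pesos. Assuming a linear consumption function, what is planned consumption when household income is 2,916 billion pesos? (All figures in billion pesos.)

C = 2074.8

MPS = ΔS/ΔY = (843.9 − (-235.65))/(2922 − 523) = 1079.55/2399 = 0.45
MPC = 1 − MPS = 0.55
Autonomous saving = -235.65 − 0.45(523) = -471, so a = 471
C = 471 + 0.55(2916) = 471 + 1603.8 = 2074.8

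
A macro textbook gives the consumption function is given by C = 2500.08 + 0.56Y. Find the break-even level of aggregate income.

At break-even, C = Y: 2500.08 + 0.56Y = Y
0.44Y = 2500.08, so Y = 2500.08/0.44 = 5682

Y = 5682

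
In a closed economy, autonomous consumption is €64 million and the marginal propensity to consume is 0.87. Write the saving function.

S = Y − C = Y − (64 + 0.87Y) = -64 + (1 − 0.87)Y

S = -64 + 0.13Y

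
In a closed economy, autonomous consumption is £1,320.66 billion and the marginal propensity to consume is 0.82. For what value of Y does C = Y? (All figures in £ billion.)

At break-even, C = Y: 1320.66 + 0.82Y = Y
0.18Y = 1320.66, so Y = 1320.66/0.18 = 7337

Y = 7337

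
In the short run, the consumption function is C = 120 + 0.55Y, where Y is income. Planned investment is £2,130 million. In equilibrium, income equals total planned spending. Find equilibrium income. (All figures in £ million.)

Y = 5000

Y = C + I = 120 + 0.55Y + 2130
Y − 0.55Y = 2250
0.45Y = 2250, so Y = 2250/0.45 = 5000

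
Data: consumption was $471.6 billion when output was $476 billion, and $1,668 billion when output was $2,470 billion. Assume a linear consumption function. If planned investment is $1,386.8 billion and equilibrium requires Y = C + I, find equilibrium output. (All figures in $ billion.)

Y = 3932

MPC = (1668 − 471.6)/(2470 − 476) = 1196.4/1994 = 0.6
a = 471.6 − 0.6(476) = 186
Equilibrium: Y = 186 + 0.6Y + 1386.8
0.4Y = 1572.8, so Y = 1572.8/0.4 = 3932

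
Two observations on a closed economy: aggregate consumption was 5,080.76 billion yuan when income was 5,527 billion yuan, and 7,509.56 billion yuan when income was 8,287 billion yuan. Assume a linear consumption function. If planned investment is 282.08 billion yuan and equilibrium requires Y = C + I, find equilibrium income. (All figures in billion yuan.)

MPC = (7509.56 − 5080.76)/(8287 − 5527) = 2428.8/2760 = 0.88
a = 5080.76 − 0.88(5527) = 217
Equilibrium: Y = 217 + 0.88Y + 282.08
0.12Y = 499.08, so Y = 499.08/0.12 = 4159

Y = 4159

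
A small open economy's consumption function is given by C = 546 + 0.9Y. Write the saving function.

S = Y − C = Y − (546 + 0.9Y) = -546 + (1 − 0.9)Y

S = -546 + 0.1Y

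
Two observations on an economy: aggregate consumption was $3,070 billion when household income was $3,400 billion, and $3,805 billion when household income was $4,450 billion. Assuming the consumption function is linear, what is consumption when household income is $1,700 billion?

C = 1880

MPC = (3805 − 3070)/(4450 − 3400) = 735/1050 = 0.7
a = 3070 − 0.7(3400) = 3070 − 2380 = 690
C = 690 + 0.7(1700) = 690 + 1190 = 1880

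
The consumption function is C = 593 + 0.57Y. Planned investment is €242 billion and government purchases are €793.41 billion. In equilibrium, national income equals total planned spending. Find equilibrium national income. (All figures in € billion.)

Y = C + I + G = 593 + 0.57Y + 242 + 793.41
Y − 0.57Y = 1628.41
0.43Y = 1628.41, so Y = 1628.41/0.43 = 3787

Y = 3787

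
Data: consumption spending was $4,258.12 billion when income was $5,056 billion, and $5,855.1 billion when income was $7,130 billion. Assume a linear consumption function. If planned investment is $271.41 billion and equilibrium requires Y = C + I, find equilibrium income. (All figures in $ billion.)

Y = 2767

MPC = (5855.1 − 4258.12)/(7130 − 5056) = 1596.98/2074 = 0.77
a = 4258.12 − 0.77(5056) = 365
Equilibrium: Y = 365 + 0.77Y + 271.41
0.23Y = 636.41, so Y = 636.41/0.23 = 2767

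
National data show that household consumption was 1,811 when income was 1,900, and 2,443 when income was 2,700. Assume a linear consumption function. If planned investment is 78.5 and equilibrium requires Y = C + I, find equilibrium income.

Y = 1850

MPC = (2443 − 1811)/(2700 − 1900) = 632/800 = 0.79
a = 1811 − 0.79(1900) = 310
Equilibrium: Y = 310 + 0.79Y + 78.5
0.21Y = 388.5, so Y = 388.5/0.21 = 1850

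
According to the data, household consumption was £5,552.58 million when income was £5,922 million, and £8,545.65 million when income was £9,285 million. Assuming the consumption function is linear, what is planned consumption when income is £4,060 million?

MPC = (8545.65 − 5552.58)/(9285 − 5922) = 2993.07/3363 = 0.89
a = 5552.58 − 0.89(5922) = 5552.58 − 5270.58 = 282
C = 282 + 0.89(4060) = 282 + 3613.4 = 3895.4

C = 3895.4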